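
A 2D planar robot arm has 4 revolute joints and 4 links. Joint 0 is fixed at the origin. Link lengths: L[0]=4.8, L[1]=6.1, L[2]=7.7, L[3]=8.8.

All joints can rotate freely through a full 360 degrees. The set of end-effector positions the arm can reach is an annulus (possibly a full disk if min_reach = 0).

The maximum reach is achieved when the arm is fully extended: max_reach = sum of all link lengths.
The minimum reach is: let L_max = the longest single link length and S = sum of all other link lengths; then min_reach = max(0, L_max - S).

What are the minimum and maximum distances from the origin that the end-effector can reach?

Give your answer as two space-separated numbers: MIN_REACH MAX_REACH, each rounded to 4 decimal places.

Link lengths: [4.8, 6.1, 7.7, 8.8]
max_reach = 4.8 + 6.1 + 7.7 + 8.8 = 27.4
L_max = max([4.8, 6.1, 7.7, 8.8]) = 8.8
S (sum of others) = 27.4 - 8.8 = 18.6
min_reach = max(0, 8.8 - 18.6) = max(0, -9.8) = 0

Answer: 0.0000 27.4000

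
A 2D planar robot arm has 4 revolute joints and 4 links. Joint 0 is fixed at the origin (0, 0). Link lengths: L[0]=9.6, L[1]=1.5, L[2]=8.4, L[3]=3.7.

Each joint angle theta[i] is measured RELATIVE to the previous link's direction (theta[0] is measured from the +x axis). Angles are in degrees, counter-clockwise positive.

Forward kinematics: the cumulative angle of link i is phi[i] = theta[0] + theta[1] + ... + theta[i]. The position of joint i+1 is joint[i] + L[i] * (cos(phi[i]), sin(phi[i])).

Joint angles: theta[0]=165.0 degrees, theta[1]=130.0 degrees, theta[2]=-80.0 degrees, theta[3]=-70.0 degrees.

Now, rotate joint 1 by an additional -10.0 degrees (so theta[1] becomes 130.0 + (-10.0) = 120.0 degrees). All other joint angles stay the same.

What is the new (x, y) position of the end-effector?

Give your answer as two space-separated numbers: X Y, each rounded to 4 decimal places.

Answer: -19.1139 0.1021

Derivation:
joint[0] = (0.0000, 0.0000)  (base)
link 0: phi[0] = 165 = 165 deg
  cos(165 deg) = -0.9659, sin(165 deg) = 0.2588
  joint[1] = (0.0000, 0.0000) + 9.6 * (-0.9659, 0.2588) = (0.0000 + -9.2729, 0.0000 + 2.4847) = (-9.2729, 2.4847)
link 1: phi[1] = 165 + 120 = 285 deg
  cos(285 deg) = 0.2588, sin(285 deg) = -0.9659
  joint[2] = (-9.2729, 2.4847) + 1.5 * (0.2588, -0.9659) = (-9.2729 + 0.3882, 2.4847 + -1.4489) = (-8.8847, 1.0358)
link 2: phi[2] = 165 + 120 + -80 = 205 deg
  cos(205 deg) = -0.9063, sin(205 deg) = -0.4226
  joint[3] = (-8.8847, 1.0358) + 8.4 * (-0.9063, -0.4226) = (-8.8847 + -7.6130, 1.0358 + -3.5500) = (-16.4976, -2.5142)
link 3: phi[3] = 165 + 120 + -80 + -70 = 135 deg
  cos(135 deg) = -0.7071, sin(135 deg) = 0.7071
  joint[4] = (-16.4976, -2.5142) + 3.7 * (-0.7071, 0.7071) = (-16.4976 + -2.6163, -2.5142 + 2.6163) = (-19.1139, 0.1021)
End effector: (-19.1139, 0.1021)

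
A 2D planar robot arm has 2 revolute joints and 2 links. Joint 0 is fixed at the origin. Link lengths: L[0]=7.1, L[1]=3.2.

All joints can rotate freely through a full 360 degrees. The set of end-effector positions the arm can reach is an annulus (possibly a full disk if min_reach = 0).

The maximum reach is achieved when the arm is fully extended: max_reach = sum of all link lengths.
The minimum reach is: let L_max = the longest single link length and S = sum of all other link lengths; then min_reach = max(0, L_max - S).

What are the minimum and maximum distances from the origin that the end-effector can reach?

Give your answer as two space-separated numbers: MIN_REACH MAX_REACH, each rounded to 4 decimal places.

Answer: 3.9000 10.3000

Derivation:
Link lengths: [7.1, 3.2]
max_reach = 7.1 + 3.2 = 10.3
L_max = max([7.1, 3.2]) = 7.1
S (sum of others) = 10.3 - 7.1 = 3.2
min_reach = max(0, 7.1 - 3.2) = max(0, 3.9) = 3.9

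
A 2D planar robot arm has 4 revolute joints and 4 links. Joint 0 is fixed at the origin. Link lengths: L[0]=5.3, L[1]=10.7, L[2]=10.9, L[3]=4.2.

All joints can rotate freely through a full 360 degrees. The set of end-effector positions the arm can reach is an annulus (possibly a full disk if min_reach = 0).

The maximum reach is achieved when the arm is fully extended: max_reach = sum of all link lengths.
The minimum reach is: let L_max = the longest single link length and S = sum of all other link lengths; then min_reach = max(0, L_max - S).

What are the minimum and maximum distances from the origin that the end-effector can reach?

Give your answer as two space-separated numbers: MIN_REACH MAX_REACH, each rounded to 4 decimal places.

Link lengths: [5.3, 10.7, 10.9, 4.2]
max_reach = 5.3 + 10.7 + 10.9 + 4.2 = 31.1
L_max = max([5.3, 10.7, 10.9, 4.2]) = 10.9
S (sum of others) = 31.1 - 10.9 = 20.2
min_reach = max(0, 10.9 - 20.2) = max(0, -9.3) = 0

Answer: 0.0000 31.1000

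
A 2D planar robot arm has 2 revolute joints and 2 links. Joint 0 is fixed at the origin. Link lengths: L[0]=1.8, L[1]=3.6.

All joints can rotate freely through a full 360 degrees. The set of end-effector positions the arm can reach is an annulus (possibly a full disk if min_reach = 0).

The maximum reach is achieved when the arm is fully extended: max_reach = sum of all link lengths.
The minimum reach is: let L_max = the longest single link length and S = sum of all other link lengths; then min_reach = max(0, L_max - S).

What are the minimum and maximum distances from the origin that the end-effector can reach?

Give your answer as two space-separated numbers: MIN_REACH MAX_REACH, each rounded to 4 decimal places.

Answer: 1.8000 5.4000

Derivation:
Link lengths: [1.8, 3.6]
max_reach = 1.8 + 3.6 = 5.4
L_max = max([1.8, 3.6]) = 3.6
S (sum of others) = 5.4 - 3.6 = 1.8
min_reach = max(0, 3.6 - 1.8) = max(0, 1.8) = 1.8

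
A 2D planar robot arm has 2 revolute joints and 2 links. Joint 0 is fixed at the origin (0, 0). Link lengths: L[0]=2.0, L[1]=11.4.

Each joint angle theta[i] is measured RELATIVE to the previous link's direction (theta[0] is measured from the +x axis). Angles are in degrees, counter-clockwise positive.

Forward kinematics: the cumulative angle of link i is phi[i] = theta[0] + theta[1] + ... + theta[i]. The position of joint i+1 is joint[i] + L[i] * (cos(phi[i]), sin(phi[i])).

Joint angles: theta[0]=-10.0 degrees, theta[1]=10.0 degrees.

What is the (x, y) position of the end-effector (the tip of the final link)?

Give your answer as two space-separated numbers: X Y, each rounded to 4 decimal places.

Answer: 13.3696 -0.3473

Derivation:
joint[0] = (0.0000, 0.0000)  (base)
link 0: phi[0] = -10 = -10 deg
  cos(-10 deg) = 0.9848, sin(-10 deg) = -0.1736
  joint[1] = (0.0000, 0.0000) + 2 * (0.9848, -0.1736) = (0.0000 + 1.9696, 0.0000 + -0.3473) = (1.9696, -0.3473)
link 1: phi[1] = -10 + 10 = 0 deg
  cos(0 deg) = 1.0000, sin(0 deg) = 0.0000
  joint[2] = (1.9696, -0.3473) + 11.4 * (1.0000, 0.0000) = (1.9696 + 11.4000, -0.3473 + 0.0000) = (13.3696, -0.3473)
End effector: (13.3696, -0.3473)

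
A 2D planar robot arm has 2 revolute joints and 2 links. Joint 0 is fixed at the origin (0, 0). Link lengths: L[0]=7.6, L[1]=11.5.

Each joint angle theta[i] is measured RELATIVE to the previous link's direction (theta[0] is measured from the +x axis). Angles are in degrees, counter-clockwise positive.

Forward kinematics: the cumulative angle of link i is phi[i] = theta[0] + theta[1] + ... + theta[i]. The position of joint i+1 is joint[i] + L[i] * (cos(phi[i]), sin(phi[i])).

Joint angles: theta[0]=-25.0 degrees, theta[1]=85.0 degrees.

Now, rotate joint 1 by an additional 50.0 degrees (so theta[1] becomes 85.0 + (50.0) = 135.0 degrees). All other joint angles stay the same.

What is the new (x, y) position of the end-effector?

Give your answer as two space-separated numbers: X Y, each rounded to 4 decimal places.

Answer: 2.9547 7.5946

Derivation:
joint[0] = (0.0000, 0.0000)  (base)
link 0: phi[0] = -25 = -25 deg
  cos(-25 deg) = 0.9063, sin(-25 deg) = -0.4226
  joint[1] = (0.0000, 0.0000) + 7.6 * (0.9063, -0.4226) = (0.0000 + 6.8879, 0.0000 + -3.2119) = (6.8879, -3.2119)
link 1: phi[1] = -25 + 135 = 110 deg
  cos(110 deg) = -0.3420, sin(110 deg) = 0.9397
  joint[2] = (6.8879, -3.2119) + 11.5 * (-0.3420, 0.9397) = (6.8879 + -3.9332, -3.2119 + 10.8065) = (2.9547, 7.5946)
End effector: (2.9547, 7.5946)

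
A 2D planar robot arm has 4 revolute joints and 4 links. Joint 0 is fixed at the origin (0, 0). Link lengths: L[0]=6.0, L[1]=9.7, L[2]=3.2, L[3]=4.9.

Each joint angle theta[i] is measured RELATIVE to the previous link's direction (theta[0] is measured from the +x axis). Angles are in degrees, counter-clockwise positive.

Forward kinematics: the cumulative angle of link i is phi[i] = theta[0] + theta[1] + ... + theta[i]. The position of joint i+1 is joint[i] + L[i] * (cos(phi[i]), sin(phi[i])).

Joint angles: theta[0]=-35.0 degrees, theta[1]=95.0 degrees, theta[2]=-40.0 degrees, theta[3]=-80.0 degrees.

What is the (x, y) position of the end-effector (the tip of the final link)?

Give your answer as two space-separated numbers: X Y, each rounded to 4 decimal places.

Answer: 15.2219 1.8099

Derivation:
joint[0] = (0.0000, 0.0000)  (base)
link 0: phi[0] = -35 = -35 deg
  cos(-35 deg) = 0.8192, sin(-35 deg) = -0.5736
  joint[1] = (0.0000, 0.0000) + 6 * (0.8192, -0.5736) = (0.0000 + 4.9149, 0.0000 + -3.4415) = (4.9149, -3.4415)
link 1: phi[1] = -35 + 95 = 60 deg
  cos(60 deg) = 0.5000, sin(60 deg) = 0.8660
  joint[2] = (4.9149, -3.4415) + 9.7 * (0.5000, 0.8660) = (4.9149 + 4.8500, -3.4415 + 8.4004) = (9.7649, 4.9590)
link 2: phi[2] = -35 + 95 + -40 = 20 deg
  cos(20 deg) = 0.9397, sin(20 deg) = 0.3420
  joint[3] = (9.7649, 4.9590) + 3.2 * (0.9397, 0.3420) = (9.7649 + 3.0070, 4.9590 + 1.0945) = (12.7719, 6.0535)
link 3: phi[3] = -35 + 95 + -40 + -80 = -60 deg
  cos(-60 deg) = 0.5000, sin(-60 deg) = -0.8660
  joint[4] = (12.7719, 6.0535) + 4.9 * (0.5000, -0.8660) = (12.7719 + 2.4500, 6.0535 + -4.2435) = (15.2219, 1.8099)
End effector: (15.2219, 1.8099)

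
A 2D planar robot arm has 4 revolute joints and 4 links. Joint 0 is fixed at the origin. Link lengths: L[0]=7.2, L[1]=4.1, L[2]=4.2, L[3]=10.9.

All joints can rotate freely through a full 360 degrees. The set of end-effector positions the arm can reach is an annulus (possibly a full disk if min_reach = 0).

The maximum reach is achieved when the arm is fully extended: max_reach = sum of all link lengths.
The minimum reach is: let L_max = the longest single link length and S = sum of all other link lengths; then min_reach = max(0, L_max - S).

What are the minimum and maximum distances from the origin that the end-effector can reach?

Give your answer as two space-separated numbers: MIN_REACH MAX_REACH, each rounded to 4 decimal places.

Link lengths: [7.2, 4.1, 4.2, 10.9]
max_reach = 7.2 + 4.1 + 4.2 + 10.9 = 26.4
L_max = max([7.2, 4.1, 4.2, 10.9]) = 10.9
S (sum of others) = 26.4 - 10.9 = 15.5
min_reach = max(0, 10.9 - 15.5) = max(0, -4.6) = 0

Answer: 0.0000 26.4000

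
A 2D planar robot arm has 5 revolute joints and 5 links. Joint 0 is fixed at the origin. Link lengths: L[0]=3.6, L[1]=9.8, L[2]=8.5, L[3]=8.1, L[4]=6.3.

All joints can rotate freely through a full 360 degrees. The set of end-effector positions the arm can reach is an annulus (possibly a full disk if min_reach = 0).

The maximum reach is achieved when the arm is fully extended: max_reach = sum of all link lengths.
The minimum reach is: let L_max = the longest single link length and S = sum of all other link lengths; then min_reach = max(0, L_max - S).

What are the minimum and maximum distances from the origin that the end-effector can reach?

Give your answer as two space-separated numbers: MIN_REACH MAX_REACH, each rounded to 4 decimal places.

Link lengths: [3.6, 9.8, 8.5, 8.1, 6.3]
max_reach = 3.6 + 9.8 + 8.5 + 8.1 + 6.3 = 36.3
L_max = max([3.6, 9.8, 8.5, 8.1, 6.3]) = 9.8
S (sum of others) = 36.3 - 9.8 = 26.5
min_reach = max(0, 9.8 - 26.5) = max(0, -16.7) = 0

Answer: 0.0000 36.3000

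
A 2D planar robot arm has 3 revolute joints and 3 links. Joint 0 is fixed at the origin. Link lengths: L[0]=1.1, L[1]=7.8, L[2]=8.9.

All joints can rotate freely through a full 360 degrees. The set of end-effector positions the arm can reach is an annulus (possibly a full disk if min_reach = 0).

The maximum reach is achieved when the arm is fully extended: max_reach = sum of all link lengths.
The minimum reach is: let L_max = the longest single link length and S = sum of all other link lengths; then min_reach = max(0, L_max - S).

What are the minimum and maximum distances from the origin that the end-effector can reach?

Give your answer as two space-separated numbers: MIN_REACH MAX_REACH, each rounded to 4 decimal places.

Link lengths: [1.1, 7.8, 8.9]
max_reach = 1.1 + 7.8 + 8.9 = 17.8
L_max = max([1.1, 7.8, 8.9]) = 8.9
S (sum of others) = 17.8 - 8.9 = 8.9
min_reach = max(0, 8.9 - 8.9) = max(0, 0) = 0

Answer: 0.0000 17.8000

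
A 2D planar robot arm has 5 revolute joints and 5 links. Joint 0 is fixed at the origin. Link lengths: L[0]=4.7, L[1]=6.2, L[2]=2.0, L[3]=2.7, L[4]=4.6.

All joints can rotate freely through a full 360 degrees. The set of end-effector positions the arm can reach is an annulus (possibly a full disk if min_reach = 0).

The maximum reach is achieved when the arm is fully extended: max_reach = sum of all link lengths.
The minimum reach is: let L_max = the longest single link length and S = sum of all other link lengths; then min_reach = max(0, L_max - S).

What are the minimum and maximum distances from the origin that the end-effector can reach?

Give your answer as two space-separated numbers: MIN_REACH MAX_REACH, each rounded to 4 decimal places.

Link lengths: [4.7, 6.2, 2.0, 2.7, 4.6]
max_reach = 4.7 + 6.2 + 2 + 2.7 + 4.6 = 20.2
L_max = max([4.7, 6.2, 2.0, 2.7, 4.6]) = 6.2
S (sum of others) = 20.2 - 6.2 = 14
min_reach = max(0, 6.2 - 14) = max(0, -7.8) = 0

Answer: 0.0000 20.2000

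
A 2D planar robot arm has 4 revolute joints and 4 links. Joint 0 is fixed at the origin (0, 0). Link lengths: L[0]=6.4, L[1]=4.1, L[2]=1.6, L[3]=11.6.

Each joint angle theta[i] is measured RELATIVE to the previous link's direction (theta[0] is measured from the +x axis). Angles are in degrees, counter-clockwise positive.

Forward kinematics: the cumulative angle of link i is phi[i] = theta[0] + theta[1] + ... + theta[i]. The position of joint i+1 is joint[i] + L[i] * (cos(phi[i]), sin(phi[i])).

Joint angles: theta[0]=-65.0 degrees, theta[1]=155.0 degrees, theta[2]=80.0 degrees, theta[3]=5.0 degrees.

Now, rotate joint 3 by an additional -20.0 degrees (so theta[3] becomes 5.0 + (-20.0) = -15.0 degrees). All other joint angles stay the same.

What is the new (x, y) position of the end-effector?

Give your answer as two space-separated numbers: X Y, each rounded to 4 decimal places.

joint[0] = (0.0000, 0.0000)  (base)
link 0: phi[0] = -65 = -65 deg
  cos(-65 deg) = 0.4226, sin(-65 deg) = -0.9063
  joint[1] = (0.0000, 0.0000) + 6.4 * (0.4226, -0.9063) = (0.0000 + 2.7048, 0.0000 + -5.8004) = (2.7048, -5.8004)
link 1: phi[1] = -65 + 155 = 90 deg
  cos(90 deg) = 0.0000, sin(90 deg) = 1.0000
  joint[2] = (2.7048, -5.8004) + 4.1 * (0.0000, 1.0000) = (2.7048 + 0.0000, -5.8004 + 4.1000) = (2.7048, -1.7004)
link 2: phi[2] = -65 + 155 + 80 = 170 deg
  cos(170 deg) = -0.9848, sin(170 deg) = 0.1736
  joint[3] = (2.7048, -1.7004) + 1.6 * (-0.9848, 0.1736) = (2.7048 + -1.5757, -1.7004 + 0.2778) = (1.1291, -1.4225)
link 3: phi[3] = -65 + 155 + 80 + -15 = 155 deg
  cos(155 deg) = -0.9063, sin(155 deg) = 0.4226
  joint[4] = (1.1291, -1.4225) + 11.6 * (-0.9063, 0.4226) = (1.1291 + -10.5132, -1.4225 + 4.9024) = (-9.3841, 3.4798)
End effector: (-9.3841, 3.4798)

Answer: -9.3841 3.4798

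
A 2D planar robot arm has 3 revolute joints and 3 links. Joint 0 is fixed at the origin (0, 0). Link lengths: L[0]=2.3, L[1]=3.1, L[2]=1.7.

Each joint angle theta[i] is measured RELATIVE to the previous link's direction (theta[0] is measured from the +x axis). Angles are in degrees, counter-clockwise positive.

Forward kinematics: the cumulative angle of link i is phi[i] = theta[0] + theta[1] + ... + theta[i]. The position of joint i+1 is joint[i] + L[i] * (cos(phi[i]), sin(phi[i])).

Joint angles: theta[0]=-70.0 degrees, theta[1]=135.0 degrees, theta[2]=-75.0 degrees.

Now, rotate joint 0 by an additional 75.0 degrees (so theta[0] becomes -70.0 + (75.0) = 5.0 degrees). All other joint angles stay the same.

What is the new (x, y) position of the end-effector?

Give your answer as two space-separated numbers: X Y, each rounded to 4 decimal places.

joint[0] = (0.0000, 0.0000)  (base)
link 0: phi[0] = 5 = 5 deg
  cos(5 deg) = 0.9962, sin(5 deg) = 0.0872
  joint[1] = (0.0000, 0.0000) + 2.3 * (0.9962, 0.0872) = (0.0000 + 2.2912, 0.0000 + 0.2005) = (2.2912, 0.2005)
link 1: phi[1] = 5 + 135 = 140 deg
  cos(140 deg) = -0.7660, sin(140 deg) = 0.6428
  joint[2] = (2.2912, 0.2005) + 3.1 * (-0.7660, 0.6428) = (2.2912 + -2.3747, 0.2005 + 1.9926) = (-0.0835, 2.1931)
link 2: phi[2] = 5 + 135 + -75 = 65 deg
  cos(65 deg) = 0.4226, sin(65 deg) = 0.9063
  joint[3] = (-0.0835, 2.1931) + 1.7 * (0.4226, 0.9063) = (-0.0835 + 0.7185, 2.1931 + 1.5407) = (0.6350, 3.7338)
End effector: (0.6350, 3.7338)

Answer: 0.6350 3.7338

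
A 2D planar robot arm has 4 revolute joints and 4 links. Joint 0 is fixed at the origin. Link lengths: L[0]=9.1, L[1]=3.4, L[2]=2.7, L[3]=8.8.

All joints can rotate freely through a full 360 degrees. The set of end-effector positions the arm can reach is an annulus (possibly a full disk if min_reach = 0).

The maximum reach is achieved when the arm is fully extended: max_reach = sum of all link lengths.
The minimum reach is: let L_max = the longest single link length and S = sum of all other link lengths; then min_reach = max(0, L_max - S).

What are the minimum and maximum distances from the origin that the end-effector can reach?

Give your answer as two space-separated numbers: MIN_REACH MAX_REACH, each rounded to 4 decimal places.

Answer: 0.0000 24.0000

Derivation:
Link lengths: [9.1, 3.4, 2.7, 8.8]
max_reach = 9.1 + 3.4 + 2.7 + 8.8 = 24
L_max = max([9.1, 3.4, 2.7, 8.8]) = 9.1
S (sum of others) = 24 - 9.1 = 14.9
min_reach = max(0, 9.1 - 14.9) = max(0, -5.8) = 0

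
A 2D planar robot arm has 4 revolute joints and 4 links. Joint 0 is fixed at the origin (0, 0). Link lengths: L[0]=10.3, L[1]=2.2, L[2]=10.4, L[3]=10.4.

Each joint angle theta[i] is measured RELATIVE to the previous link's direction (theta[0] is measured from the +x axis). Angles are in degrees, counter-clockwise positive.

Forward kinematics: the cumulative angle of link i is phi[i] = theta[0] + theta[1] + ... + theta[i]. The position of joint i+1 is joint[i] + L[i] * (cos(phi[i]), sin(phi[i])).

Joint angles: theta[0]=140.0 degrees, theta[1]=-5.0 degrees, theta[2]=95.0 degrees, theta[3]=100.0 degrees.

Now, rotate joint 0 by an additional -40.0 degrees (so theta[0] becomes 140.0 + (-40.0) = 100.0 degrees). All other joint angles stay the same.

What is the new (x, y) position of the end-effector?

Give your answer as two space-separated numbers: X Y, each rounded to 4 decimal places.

Answer: -8.6653 0.7564

Derivation:
joint[0] = (0.0000, 0.0000)  (base)
link 0: phi[0] = 100 = 100 deg
  cos(100 deg) = -0.1736, sin(100 deg) = 0.9848
  joint[1] = (0.0000, 0.0000) + 10.3 * (-0.1736, 0.9848) = (0.0000 + -1.7886, 0.0000 + 10.1435) = (-1.7886, 10.1435)
link 1: phi[1] = 100 + -5 = 95 deg
  cos(95 deg) = -0.0872, sin(95 deg) = 0.9962
  joint[2] = (-1.7886, 10.1435) + 2.2 * (-0.0872, 0.9962) = (-1.7886 + -0.1917, 10.1435 + 2.1916) = (-1.9803, 12.3351)
link 2: phi[2] = 100 + -5 + 95 = 190 deg
  cos(190 deg) = -0.9848, sin(190 deg) = -0.1736
  joint[3] = (-1.9803, 12.3351) + 10.4 * (-0.9848, -0.1736) = (-1.9803 + -10.2420, 12.3351 + -1.8059) = (-12.2223, 10.5292)
link 3: phi[3] = 100 + -5 + 95 + 100 = 290 deg
  cos(290 deg) = 0.3420, sin(290 deg) = -0.9397
  joint[4] = (-12.2223, 10.5292) + 10.4 * (0.3420, -0.9397) = (-12.2223 + 3.5570, 10.5292 + -9.7728) = (-8.6653, 0.7564)
End effector: (-8.6653, 0.7564)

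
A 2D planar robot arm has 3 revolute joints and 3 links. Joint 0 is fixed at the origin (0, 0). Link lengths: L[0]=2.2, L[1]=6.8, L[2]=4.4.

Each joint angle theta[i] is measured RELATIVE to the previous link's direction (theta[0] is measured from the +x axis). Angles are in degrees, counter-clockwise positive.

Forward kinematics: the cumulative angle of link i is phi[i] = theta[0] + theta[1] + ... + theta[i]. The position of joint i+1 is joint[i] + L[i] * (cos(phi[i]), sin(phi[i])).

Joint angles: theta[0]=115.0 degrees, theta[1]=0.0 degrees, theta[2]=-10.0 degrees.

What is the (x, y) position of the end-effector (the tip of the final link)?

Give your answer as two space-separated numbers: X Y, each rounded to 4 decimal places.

joint[0] = (0.0000, 0.0000)  (base)
link 0: phi[0] = 115 = 115 deg
  cos(115 deg) = -0.4226, sin(115 deg) = 0.9063
  joint[1] = (0.0000, 0.0000) + 2.2 * (-0.4226, 0.9063) = (0.0000 + -0.9298, 0.0000 + 1.9939) = (-0.9298, 1.9939)
link 1: phi[1] = 115 + 0 = 115 deg
  cos(115 deg) = -0.4226, sin(115 deg) = 0.9063
  joint[2] = (-0.9298, 1.9939) + 6.8 * (-0.4226, 0.9063) = (-0.9298 + -2.8738, 1.9939 + 6.1629) = (-3.8036, 8.1568)
link 2: phi[2] = 115 + 0 + -10 = 105 deg
  cos(105 deg) = -0.2588, sin(105 deg) = 0.9659
  joint[3] = (-3.8036, 8.1568) + 4.4 * (-0.2588, 0.9659) = (-3.8036 + -1.1388, 8.1568 + 4.2501) = (-4.9424, 12.4068)
End effector: (-4.9424, 12.4068)

Answer: -4.9424 12.4068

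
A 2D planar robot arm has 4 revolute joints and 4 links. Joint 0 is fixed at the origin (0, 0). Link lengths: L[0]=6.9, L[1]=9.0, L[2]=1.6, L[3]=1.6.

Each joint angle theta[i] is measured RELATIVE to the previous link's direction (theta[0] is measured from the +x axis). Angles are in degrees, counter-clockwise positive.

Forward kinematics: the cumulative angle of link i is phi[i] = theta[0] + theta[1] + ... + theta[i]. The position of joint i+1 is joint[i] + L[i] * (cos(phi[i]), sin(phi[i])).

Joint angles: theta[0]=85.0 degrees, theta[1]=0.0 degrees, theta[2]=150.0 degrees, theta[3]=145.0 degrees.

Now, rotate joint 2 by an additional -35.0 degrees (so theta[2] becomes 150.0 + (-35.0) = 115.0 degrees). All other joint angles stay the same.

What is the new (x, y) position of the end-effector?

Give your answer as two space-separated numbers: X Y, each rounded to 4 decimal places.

Answer: 1.4277 14.8782

Derivation:
joint[0] = (0.0000, 0.0000)  (base)
link 0: phi[0] = 85 = 85 deg
  cos(85 deg) = 0.0872, sin(85 deg) = 0.9962
  joint[1] = (0.0000, 0.0000) + 6.9 * (0.0872, 0.9962) = (0.0000 + 0.6014, 0.0000 + 6.8737) = (0.6014, 6.8737)
link 1: phi[1] = 85 + 0 = 85 deg
  cos(85 deg) = 0.0872, sin(85 deg) = 0.9962
  joint[2] = (0.6014, 6.8737) + 9 * (0.0872, 0.9962) = (0.6014 + 0.7844, 6.8737 + 8.9658) = (1.3858, 15.8395)
link 2: phi[2] = 85 + 0 + 115 = 200 deg
  cos(200 deg) = -0.9397, sin(200 deg) = -0.3420
  joint[3] = (1.3858, 15.8395) + 1.6 * (-0.9397, -0.3420) = (1.3858 + -1.5035, 15.8395 + -0.5472) = (-0.1177, 15.2923)
link 3: phi[3] = 85 + 0 + 115 + 145 = 345 deg
  cos(345 deg) = 0.9659, sin(345 deg) = -0.2588
  joint[4] = (-0.1177, 15.2923) + 1.6 * (0.9659, -0.2588) = (-0.1177 + 1.5455, 15.2923 + -0.4141) = (1.4277, 14.8782)
End effector: (1.4277, 14.8782)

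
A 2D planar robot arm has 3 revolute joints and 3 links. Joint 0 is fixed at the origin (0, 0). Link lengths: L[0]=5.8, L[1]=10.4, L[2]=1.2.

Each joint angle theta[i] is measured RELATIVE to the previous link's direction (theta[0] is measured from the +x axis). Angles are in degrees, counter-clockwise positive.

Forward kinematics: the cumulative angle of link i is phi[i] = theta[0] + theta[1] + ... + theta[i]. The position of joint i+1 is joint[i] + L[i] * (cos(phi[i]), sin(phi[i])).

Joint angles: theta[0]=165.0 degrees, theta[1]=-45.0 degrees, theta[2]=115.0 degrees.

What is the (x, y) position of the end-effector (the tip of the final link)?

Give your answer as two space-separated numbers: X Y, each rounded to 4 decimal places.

Answer: -11.4907 9.5248

Derivation:
joint[0] = (0.0000, 0.0000)  (base)
link 0: phi[0] = 165 = 165 deg
  cos(165 deg) = -0.9659, sin(165 deg) = 0.2588
  joint[1] = (0.0000, 0.0000) + 5.8 * (-0.9659, 0.2588) = (0.0000 + -5.6024, 0.0000 + 1.5012) = (-5.6024, 1.5012)
link 1: phi[1] = 165 + -45 = 120 deg
  cos(120 deg) = -0.5000, sin(120 deg) = 0.8660
  joint[2] = (-5.6024, 1.5012) + 10.4 * (-0.5000, 0.8660) = (-5.6024 + -5.2000, 1.5012 + 9.0067) = (-10.8024, 10.5078)
link 2: phi[2] = 165 + -45 + 115 = 235 deg
  cos(235 deg) = -0.5736, sin(235 deg) = -0.8192
  joint[3] = (-10.8024, 10.5078) + 1.2 * (-0.5736, -0.8192) = (-10.8024 + -0.6883, 10.5078 + -0.9830) = (-11.4907, 9.5248)
End effector: (-11.4907, 9.5248)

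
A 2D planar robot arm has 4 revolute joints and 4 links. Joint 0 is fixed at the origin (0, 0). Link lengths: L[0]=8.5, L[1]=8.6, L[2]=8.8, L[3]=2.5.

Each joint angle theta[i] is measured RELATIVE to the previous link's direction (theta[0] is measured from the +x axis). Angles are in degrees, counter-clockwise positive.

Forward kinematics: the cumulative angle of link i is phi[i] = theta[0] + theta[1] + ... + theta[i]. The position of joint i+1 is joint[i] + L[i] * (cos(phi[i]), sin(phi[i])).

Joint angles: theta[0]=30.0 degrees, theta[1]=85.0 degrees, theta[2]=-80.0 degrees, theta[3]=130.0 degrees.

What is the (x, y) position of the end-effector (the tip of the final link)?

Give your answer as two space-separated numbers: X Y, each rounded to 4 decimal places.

joint[0] = (0.0000, 0.0000)  (base)
link 0: phi[0] = 30 = 30 deg
  cos(30 deg) = 0.8660, sin(30 deg) = 0.5000
  joint[1] = (0.0000, 0.0000) + 8.5 * (0.8660, 0.5000) = (0.0000 + 7.3612, 0.0000 + 4.2500) = (7.3612, 4.2500)
link 1: phi[1] = 30 + 85 = 115 deg
  cos(115 deg) = -0.4226, sin(115 deg) = 0.9063
  joint[2] = (7.3612, 4.2500) + 8.6 * (-0.4226, 0.9063) = (7.3612 + -3.6345, 4.2500 + 7.7942) = (3.7267, 12.0442)
link 2: phi[2] = 30 + 85 + -80 = 35 deg
  cos(35 deg) = 0.8192, sin(35 deg) = 0.5736
  joint[3] = (3.7267, 12.0442) + 8.8 * (0.8192, 0.5736) = (3.7267 + 7.2085, 12.0442 + 5.0475) = (10.9352, 17.0917)
link 3: phi[3] = 30 + 85 + -80 + 130 = 165 deg
  cos(165 deg) = -0.9659, sin(165 deg) = 0.2588
  joint[4] = (10.9352, 17.0917) + 2.5 * (-0.9659, 0.2588) = (10.9352 + -2.4148, 17.0917 + 0.6470) = (8.5204, 17.7388)
End effector: (8.5204, 17.7388)

Answer: 8.5204 17.7388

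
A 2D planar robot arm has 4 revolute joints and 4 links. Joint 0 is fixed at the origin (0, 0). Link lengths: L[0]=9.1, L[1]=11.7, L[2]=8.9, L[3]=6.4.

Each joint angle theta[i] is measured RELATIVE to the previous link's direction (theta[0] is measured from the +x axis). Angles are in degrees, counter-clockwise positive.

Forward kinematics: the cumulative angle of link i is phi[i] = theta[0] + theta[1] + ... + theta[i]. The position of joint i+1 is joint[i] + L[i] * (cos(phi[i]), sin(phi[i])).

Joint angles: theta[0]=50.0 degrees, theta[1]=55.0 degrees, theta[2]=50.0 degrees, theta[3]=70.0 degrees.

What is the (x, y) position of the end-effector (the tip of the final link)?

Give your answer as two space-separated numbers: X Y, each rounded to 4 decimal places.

Answer: -9.7704 17.5082

Derivation:
joint[0] = (0.0000, 0.0000)  (base)
link 0: phi[0] = 50 = 50 deg
  cos(50 deg) = 0.6428, sin(50 deg) = 0.7660
  joint[1] = (0.0000, 0.0000) + 9.1 * (0.6428, 0.7660) = (0.0000 + 5.8494, 0.0000 + 6.9710) = (5.8494, 6.9710)
link 1: phi[1] = 50 + 55 = 105 deg
  cos(105 deg) = -0.2588, sin(105 deg) = 0.9659
  joint[2] = (5.8494, 6.9710) + 11.7 * (-0.2588, 0.9659) = (5.8494 + -3.0282, 6.9710 + 11.3013) = (2.8212, 18.2723)
link 2: phi[2] = 50 + 55 + 50 = 155 deg
  cos(155 deg) = -0.9063, sin(155 deg) = 0.4226
  joint[3] = (2.8212, 18.2723) + 8.9 * (-0.9063, 0.4226) = (2.8212 + -8.0661, 18.2723 + 3.7613) = (-5.2450, 22.0336)
link 3: phi[3] = 50 + 55 + 50 + 70 = 225 deg
  cos(225 deg) = -0.7071, sin(225 deg) = -0.7071
  joint[4] = (-5.2450, 22.0336) + 6.4 * (-0.7071, -0.7071) = (-5.2450 + -4.5255, 22.0336 + -4.5255) = (-9.7704, 17.5082)
End effector: (-9.7704, 17.5082)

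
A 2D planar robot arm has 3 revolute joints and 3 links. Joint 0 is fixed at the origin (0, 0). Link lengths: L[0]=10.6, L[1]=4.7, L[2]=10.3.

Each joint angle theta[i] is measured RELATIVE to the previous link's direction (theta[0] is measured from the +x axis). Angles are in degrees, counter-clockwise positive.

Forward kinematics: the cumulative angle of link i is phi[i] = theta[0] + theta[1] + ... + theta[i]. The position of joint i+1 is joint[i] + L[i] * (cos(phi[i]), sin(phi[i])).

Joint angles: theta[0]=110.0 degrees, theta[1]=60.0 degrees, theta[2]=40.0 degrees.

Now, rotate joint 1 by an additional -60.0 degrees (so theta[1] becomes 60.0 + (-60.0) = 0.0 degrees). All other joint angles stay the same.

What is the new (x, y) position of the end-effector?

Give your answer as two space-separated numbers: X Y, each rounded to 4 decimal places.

Answer: -14.1530 19.5273

Derivation:
joint[0] = (0.0000, 0.0000)  (base)
link 0: phi[0] = 110 = 110 deg
  cos(110 deg) = -0.3420, sin(110 deg) = 0.9397
  joint[1] = (0.0000, 0.0000) + 10.6 * (-0.3420, 0.9397) = (0.0000 + -3.6254, 0.0000 + 9.9607) = (-3.6254, 9.9607)
link 1: phi[1] = 110 + 0 = 110 deg
  cos(110 deg) = -0.3420, sin(110 deg) = 0.9397
  joint[2] = (-3.6254, 9.9607) + 4.7 * (-0.3420, 0.9397) = (-3.6254 + -1.6075, 9.9607 + 4.4166) = (-5.2329, 14.3773)
link 2: phi[2] = 110 + 0 + 40 = 150 deg
  cos(150 deg) = -0.8660, sin(150 deg) = 0.5000
  joint[3] = (-5.2329, 14.3773) + 10.3 * (-0.8660, 0.5000) = (-5.2329 + -8.9201, 14.3773 + 5.1500) = (-14.1530, 19.5273)
End effector: (-14.1530, 19.5273)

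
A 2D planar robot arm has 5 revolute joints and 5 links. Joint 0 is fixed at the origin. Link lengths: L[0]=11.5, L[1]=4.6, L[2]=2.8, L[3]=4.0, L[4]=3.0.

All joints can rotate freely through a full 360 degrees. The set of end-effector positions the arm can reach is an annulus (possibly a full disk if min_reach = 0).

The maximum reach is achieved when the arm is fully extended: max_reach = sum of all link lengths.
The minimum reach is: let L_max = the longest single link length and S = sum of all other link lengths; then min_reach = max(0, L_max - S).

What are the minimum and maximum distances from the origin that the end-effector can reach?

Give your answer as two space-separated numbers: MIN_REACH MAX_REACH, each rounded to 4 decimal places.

Link lengths: [11.5, 4.6, 2.8, 4.0, 3.0]
max_reach = 11.5 + 4.6 + 2.8 + 4 + 3 = 25.9
L_max = max([11.5, 4.6, 2.8, 4.0, 3.0]) = 11.5
S (sum of others) = 25.9 - 11.5 = 14.4
min_reach = max(0, 11.5 - 14.4) = max(0, -2.9) = 0

Answer: 0.0000 25.9000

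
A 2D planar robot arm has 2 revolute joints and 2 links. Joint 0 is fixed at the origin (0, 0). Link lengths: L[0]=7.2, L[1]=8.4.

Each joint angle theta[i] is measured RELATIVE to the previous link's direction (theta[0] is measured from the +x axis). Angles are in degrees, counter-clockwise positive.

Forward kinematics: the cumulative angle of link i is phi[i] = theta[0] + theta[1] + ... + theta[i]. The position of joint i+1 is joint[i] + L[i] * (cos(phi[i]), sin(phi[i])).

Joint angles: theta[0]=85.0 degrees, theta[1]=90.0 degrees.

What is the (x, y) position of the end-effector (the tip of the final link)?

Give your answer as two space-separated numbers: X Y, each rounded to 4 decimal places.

joint[0] = (0.0000, 0.0000)  (base)
link 0: phi[0] = 85 = 85 deg
  cos(85 deg) = 0.0872, sin(85 deg) = 0.9962
  joint[1] = (0.0000, 0.0000) + 7.2 * (0.0872, 0.9962) = (0.0000 + 0.6275, 0.0000 + 7.1726) = (0.6275, 7.1726)
link 1: phi[1] = 85 + 90 = 175 deg
  cos(175 deg) = -0.9962, sin(175 deg) = 0.0872
  joint[2] = (0.6275, 7.1726) + 8.4 * (-0.9962, 0.0872) = (0.6275 + -8.3680, 7.1726 + 0.7321) = (-7.7405, 7.9047)
End effector: (-7.7405, 7.9047)

Answer: -7.7405 7.9047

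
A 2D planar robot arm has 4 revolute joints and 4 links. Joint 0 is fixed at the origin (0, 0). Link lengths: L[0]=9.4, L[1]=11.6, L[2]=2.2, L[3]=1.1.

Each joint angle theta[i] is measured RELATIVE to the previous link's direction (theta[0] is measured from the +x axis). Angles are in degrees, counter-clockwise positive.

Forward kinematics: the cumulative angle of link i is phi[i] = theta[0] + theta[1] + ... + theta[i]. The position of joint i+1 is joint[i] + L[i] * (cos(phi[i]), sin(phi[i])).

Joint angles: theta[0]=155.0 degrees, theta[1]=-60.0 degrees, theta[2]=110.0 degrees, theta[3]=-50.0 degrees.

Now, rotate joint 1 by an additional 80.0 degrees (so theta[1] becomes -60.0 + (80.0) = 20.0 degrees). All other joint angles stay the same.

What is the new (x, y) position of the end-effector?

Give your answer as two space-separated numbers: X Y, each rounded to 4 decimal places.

joint[0] = (0.0000, 0.0000)  (base)
link 0: phi[0] = 155 = 155 deg
  cos(155 deg) = -0.9063, sin(155 deg) = 0.4226
  joint[1] = (0.0000, 0.0000) + 9.4 * (-0.9063, 0.4226) = (0.0000 + -8.5193, 0.0000 + 3.9726) = (-8.5193, 3.9726)
link 1: phi[1] = 155 + 20 = 175 deg
  cos(175 deg) = -0.9962, sin(175 deg) = 0.0872
  joint[2] = (-8.5193, 3.9726) + 11.6 * (-0.9962, 0.0872) = (-8.5193 + -11.5559, 3.9726 + 1.0110) = (-20.0752, 4.9836)
link 2: phi[2] = 155 + 20 + 110 = 285 deg
  cos(285 deg) = 0.2588, sin(285 deg) = -0.9659
  joint[3] = (-20.0752, 4.9836) + 2.2 * (0.2588, -0.9659) = (-20.0752 + 0.5694, 4.9836 + -2.1250) = (-19.5057, 2.8586)
link 3: phi[3] = 155 + 20 + 110 + -50 = 235 deg
  cos(235 deg) = -0.5736, sin(235 deg) = -0.8192
  joint[4] = (-19.5057, 2.8586) + 1.1 * (-0.5736, -0.8192) = (-19.5057 + -0.6309, 2.8586 + -0.9011) = (-20.1367, 1.9575)
End effector: (-20.1367, 1.9575)

Answer: -20.1367 1.9575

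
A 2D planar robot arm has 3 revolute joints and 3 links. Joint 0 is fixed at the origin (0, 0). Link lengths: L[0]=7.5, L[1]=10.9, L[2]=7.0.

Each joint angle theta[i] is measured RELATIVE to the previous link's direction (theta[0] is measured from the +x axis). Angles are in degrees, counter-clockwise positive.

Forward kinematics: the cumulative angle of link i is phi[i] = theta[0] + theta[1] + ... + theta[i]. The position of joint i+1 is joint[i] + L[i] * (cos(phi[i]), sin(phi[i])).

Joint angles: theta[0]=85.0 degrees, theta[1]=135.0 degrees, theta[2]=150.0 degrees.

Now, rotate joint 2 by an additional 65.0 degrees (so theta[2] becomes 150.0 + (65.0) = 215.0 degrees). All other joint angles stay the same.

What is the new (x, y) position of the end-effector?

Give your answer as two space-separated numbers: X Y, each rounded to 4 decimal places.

Answer: -5.8845 7.2266

Derivation:
joint[0] = (0.0000, 0.0000)  (base)
link 0: phi[0] = 85 = 85 deg
  cos(85 deg) = 0.0872, sin(85 deg) = 0.9962
  joint[1] = (0.0000, 0.0000) + 7.5 * (0.0872, 0.9962) = (0.0000 + 0.6537, 0.0000 + 7.4715) = (0.6537, 7.4715)
link 1: phi[1] = 85 + 135 = 220 deg
  cos(220 deg) = -0.7660, sin(220 deg) = -0.6428
  joint[2] = (0.6537, 7.4715) + 10.9 * (-0.7660, -0.6428) = (0.6537 + -8.3499, 7.4715 + -7.0064) = (-7.6962, 0.4651)
link 2: phi[2] = 85 + 135 + 215 = 435 deg
  cos(435 deg) = 0.2588, sin(435 deg) = 0.9659
  joint[3] = (-7.6962, 0.4651) + 7 * (0.2588, 0.9659) = (-7.6962 + 1.8117, 0.4651 + 6.7615) = (-5.8845, 7.2266)
End effector: (-5.8845, 7.2266)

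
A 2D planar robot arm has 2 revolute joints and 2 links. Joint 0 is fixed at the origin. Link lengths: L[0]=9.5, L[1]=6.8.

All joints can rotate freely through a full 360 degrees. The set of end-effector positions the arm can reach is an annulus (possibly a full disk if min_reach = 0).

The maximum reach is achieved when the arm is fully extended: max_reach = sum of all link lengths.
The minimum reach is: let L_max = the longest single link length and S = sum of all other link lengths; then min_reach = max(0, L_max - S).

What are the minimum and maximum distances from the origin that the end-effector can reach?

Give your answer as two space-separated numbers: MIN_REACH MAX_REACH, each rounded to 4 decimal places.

Answer: 2.7000 16.3000

Derivation:
Link lengths: [9.5, 6.8]
max_reach = 9.5 + 6.8 = 16.3
L_max = max([9.5, 6.8]) = 9.5
S (sum of others) = 16.3 - 9.5 = 6.8
min_reach = max(0, 9.5 - 6.8) = max(0, 2.7) = 2.7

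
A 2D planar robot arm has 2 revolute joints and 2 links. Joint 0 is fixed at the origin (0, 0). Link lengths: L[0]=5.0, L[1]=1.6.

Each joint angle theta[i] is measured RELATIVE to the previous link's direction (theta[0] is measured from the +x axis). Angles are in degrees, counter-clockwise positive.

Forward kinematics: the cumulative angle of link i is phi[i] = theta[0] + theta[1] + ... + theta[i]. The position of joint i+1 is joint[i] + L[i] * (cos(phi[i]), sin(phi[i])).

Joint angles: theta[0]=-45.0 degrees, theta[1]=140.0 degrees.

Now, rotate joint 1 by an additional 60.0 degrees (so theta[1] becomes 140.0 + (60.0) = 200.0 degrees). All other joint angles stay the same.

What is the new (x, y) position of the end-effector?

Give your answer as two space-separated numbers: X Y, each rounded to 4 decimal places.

joint[0] = (0.0000, 0.0000)  (base)
link 0: phi[0] = -45 = -45 deg
  cos(-45 deg) = 0.7071, sin(-45 deg) = -0.7071
  joint[1] = (0.0000, 0.0000) + 5 * (0.7071, -0.7071) = (0.0000 + 3.5355, 0.0000 + -3.5355) = (3.5355, -3.5355)
link 1: phi[1] = -45 + 200 = 155 deg
  cos(155 deg) = -0.9063, sin(155 deg) = 0.4226
  joint[2] = (3.5355, -3.5355) + 1.6 * (-0.9063, 0.4226) = (3.5355 + -1.4501, -3.5355 + 0.6762) = (2.0854, -2.8593)
End effector: (2.0854, -2.8593)

Answer: 2.0854 -2.8593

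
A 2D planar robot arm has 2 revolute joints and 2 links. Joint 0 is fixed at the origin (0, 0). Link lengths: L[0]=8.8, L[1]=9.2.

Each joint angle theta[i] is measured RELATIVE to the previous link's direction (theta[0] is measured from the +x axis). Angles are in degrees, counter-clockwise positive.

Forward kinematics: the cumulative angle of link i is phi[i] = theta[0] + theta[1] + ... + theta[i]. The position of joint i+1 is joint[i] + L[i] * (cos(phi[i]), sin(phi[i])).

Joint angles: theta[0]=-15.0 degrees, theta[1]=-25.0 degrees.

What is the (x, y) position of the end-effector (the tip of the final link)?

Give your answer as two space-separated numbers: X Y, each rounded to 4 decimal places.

joint[0] = (0.0000, 0.0000)  (base)
link 0: phi[0] = -15 = -15 deg
  cos(-15 deg) = 0.9659, sin(-15 deg) = -0.2588
  joint[1] = (0.0000, 0.0000) + 8.8 * (0.9659, -0.2588) = (0.0000 + 8.5001, 0.0000 + -2.2776) = (8.5001, -2.2776)
link 1: phi[1] = -15 + -25 = -40 deg
  cos(-40 deg) = 0.7660, sin(-40 deg) = -0.6428
  joint[2] = (8.5001, -2.2776) + 9.2 * (0.7660, -0.6428) = (8.5001 + 7.0476, -2.2776 + -5.9136) = (15.5478, -8.1913)
End effector: (15.5478, -8.1913)

Answer: 15.5478 -8.1913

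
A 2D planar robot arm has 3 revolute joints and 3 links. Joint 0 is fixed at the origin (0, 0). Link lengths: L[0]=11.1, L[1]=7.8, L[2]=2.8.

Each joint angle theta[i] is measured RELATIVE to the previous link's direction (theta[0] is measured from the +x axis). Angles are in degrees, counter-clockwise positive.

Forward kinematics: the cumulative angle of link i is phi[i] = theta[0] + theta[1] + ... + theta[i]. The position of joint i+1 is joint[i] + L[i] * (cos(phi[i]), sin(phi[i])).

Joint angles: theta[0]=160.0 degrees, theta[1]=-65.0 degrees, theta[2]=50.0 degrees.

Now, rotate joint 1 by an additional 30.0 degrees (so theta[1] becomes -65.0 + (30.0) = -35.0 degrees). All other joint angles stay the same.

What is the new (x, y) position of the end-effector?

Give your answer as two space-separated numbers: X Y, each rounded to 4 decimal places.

Answer: -17.6938 10.4298

Derivation:
joint[0] = (0.0000, 0.0000)  (base)
link 0: phi[0] = 160 = 160 deg
  cos(160 deg) = -0.9397, sin(160 deg) = 0.3420
  joint[1] = (0.0000, 0.0000) + 11.1 * (-0.9397, 0.3420) = (0.0000 + -10.4306, 0.0000 + 3.7964) = (-10.4306, 3.7964)
link 1: phi[1] = 160 + -35 = 125 deg
  cos(125 deg) = -0.5736, sin(125 deg) = 0.8192
  joint[2] = (-10.4306, 3.7964) + 7.8 * (-0.5736, 0.8192) = (-10.4306 + -4.4739, 3.7964 + 6.3894) = (-14.9045, 10.1858)
link 2: phi[2] = 160 + -35 + 50 = 175 deg
  cos(175 deg) = -0.9962, sin(175 deg) = 0.0872
  joint[3] = (-14.9045, 10.1858) + 2.8 * (-0.9962, 0.0872) = (-14.9045 + -2.7893, 10.1858 + 0.2440) = (-17.6938, 10.4298)
End effector: (-17.6938, 10.4298)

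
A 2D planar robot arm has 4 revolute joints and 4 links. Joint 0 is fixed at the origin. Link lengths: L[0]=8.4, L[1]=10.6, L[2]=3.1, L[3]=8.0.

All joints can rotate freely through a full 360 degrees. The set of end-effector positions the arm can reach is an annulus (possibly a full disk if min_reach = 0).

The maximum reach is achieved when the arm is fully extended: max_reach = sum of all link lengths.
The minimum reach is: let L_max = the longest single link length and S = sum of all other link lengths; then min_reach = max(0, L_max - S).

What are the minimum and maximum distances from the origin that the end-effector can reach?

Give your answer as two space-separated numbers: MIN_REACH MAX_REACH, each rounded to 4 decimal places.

Answer: 0.0000 30.1000

Derivation:
Link lengths: [8.4, 10.6, 3.1, 8.0]
max_reach = 8.4 + 10.6 + 3.1 + 8 = 30.1
L_max = max([8.4, 10.6, 3.1, 8.0]) = 10.6
S (sum of others) = 30.1 - 10.6 = 19.5
min_reach = max(0, 10.6 - 19.5) = max(0, -8.9) = 0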